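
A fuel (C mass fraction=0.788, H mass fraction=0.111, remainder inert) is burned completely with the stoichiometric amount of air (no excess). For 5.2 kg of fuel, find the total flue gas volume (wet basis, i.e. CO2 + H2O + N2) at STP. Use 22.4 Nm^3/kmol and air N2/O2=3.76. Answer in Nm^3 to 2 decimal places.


Per kg fuel: CO2 = (C/12 kmol)*22.4 = (0.788/12)*22.4 = 1.47093 Nm^3
Per kg fuel: H2O = (H/2 kmol)*22.4 = (0.111/2)*22.4 = 1.24320 Nm^3
O2 needed per kg fuel = C/12 + H/4 = 0.788/12 + 0.111/4 = 0.09341667 kmol
Per kg fuel: N2 = O2*3.76*22.4 = 0.09341667*3.76*22.4 = 7.86793 Nm^3
Total per kg = 1.47093 + 1.24320 + 7.86793 = 10.58206 Nm^3
Total = 10.58206 * 5.2 = 55.03 Nm^3


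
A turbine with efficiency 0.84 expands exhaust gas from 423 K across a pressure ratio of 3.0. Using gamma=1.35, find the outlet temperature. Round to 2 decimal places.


T_out = T_in * (1 - eta * (1 - PR^(-(gamma-1)/gamma)))
Exponent = -(1.35-1)/1.35 = -0.25925926
PR^exp = 3.0^(-0.25925926) = 0.75214556
Factor = 1 - 0.84*(1 - 0.75214556) = 0.79180227
T_out = 423 * 0.79180227 = 334.93 K


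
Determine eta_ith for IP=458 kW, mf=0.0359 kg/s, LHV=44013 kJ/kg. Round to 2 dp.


eta_ith = (IP / (mf * LHV)) * 100
Denominator = 0.0359 * 44013 = 1580.0667 kW
eta_ith = (458 / 1580.0667) * 100 = 28.99%


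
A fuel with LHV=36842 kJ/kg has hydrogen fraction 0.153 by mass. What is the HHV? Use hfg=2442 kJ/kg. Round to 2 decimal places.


HHV = LHV + hfg * 9 * H
Water addition = 2442 * 9 * 0.153 = 3362.634 kJ/kg
HHV = 36842 + 3362.634 = 40204.63 kJ/kg


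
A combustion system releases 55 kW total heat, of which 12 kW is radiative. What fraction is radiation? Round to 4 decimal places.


f_rad = Q_rad / Q_total
f_rad = 12 / 55 = 0.2182


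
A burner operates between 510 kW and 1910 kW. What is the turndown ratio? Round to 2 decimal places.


TDR = Q_max / Q_min
TDR = 1910 / 510 = 3.75


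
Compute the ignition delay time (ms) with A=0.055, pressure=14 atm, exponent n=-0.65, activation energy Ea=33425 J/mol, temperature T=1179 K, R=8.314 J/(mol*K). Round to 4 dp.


tau = A * P^n * exp(Ea/(R*T))
P^n = 14^(-0.65) = 0.17989404
Ea/(R*T) = 33425/(8.314*1179) = 3.409947
exp(Ea/(R*T)) = 30.263631
tau = 0.055 * 0.17989404 * 30.263631 = 0.2994 ms


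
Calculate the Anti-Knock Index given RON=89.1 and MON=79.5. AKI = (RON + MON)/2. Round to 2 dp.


AKI = (RON + MON) / 2
AKI = (89.1 + 79.5) / 2
AKI = 168.6 / 2 = 84.30


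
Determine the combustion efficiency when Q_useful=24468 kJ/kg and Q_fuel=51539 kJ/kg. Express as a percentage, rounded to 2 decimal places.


Efficiency = (Q_useful / Q_fuel) * 100
Efficiency = (24468 / 51539) * 100
Efficiency = 0.4747 * 100 = 47.47%


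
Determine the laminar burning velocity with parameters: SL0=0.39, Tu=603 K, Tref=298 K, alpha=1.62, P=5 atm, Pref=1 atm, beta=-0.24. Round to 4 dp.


SL = SL0 * (Tu/Tref)^alpha * (P/Pref)^beta
T ratio = 603/298 = 2.02348993
(T ratio)^alpha = 2.02348993^1.62 = 3.132447
(P/Pref)^beta = 5^(-0.24) = 0.679590
SL = 0.39 * 3.132447 * 0.679590 = 0.8302 m/s


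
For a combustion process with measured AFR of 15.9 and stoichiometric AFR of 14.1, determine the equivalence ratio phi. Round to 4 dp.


phi = AFR_stoich / AFR_actual
phi = 14.1 / 15.9 = 0.8868


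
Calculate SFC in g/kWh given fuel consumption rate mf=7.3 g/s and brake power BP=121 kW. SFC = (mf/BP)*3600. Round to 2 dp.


SFC = (mf / BP) * 3600
Rate = 7.3 / 121 = 0.060331 g/(s*kW)
SFC = 0.060331 * 3600 = 217.19 g/kWh


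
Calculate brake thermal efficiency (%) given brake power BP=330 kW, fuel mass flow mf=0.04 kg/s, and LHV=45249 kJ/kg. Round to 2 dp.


eta_BTE = (BP / (mf * LHV)) * 100
Denominator = 0.04 * 45249 = 1809.9600 kW
eta_BTE = (330 / 1809.9600) * 100 = 18.23%


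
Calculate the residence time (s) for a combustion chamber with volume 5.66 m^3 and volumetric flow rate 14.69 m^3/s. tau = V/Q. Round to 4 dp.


tau = V / Q_flow
tau = 5.66 / 14.69 = 0.3853 s


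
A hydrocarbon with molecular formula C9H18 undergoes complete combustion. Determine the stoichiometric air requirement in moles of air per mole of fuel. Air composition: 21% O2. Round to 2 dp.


Balanced combustion: C9H18 + 13.5 O2 -> 9 CO2 + 9 H2O
O2 needed = C + H/4 = 9 + 18/4 = 13.50 moles
Air moles = O2 / 0.21 = 13.50 / 0.21 = 64.29 moles air


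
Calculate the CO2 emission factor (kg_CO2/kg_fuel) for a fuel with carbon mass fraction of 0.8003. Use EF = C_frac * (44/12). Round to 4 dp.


EF = C_frac * (M_CO2 / M_C)
EF = 0.8003 * (44/12)
EF = 0.8003 * 3.666667 = 2.9344 kg_CO2/kg_fuel


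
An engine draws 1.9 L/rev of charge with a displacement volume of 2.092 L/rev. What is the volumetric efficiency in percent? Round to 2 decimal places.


eta_v = (V_actual / V_disp) * 100
Ratio = 1.9 / 2.092 = 0.9082
eta_v = 0.9082 * 100 = 90.82%


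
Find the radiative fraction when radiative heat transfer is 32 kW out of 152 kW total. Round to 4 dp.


f_rad = Q_rad / Q_total
f_rad = 32 / 152 = 0.2105


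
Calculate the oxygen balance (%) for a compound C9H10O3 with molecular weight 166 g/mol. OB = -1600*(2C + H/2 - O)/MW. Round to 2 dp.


OB = -1600 * (2C + H/2 - O) / MW
Inner = 2*9 + 10/2 - 3 = 20.00
OB = -1600 * 20.00 / 166 = -192.77%


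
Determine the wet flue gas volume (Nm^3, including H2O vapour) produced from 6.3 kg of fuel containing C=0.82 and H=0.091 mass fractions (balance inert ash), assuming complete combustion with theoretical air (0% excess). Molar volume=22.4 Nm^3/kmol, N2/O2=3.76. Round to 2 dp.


Per kg fuel: CO2 = (C/12 kmol)*22.4 = (0.82/12)*22.4 = 1.53067 Nm^3
Per kg fuel: H2O = (H/2 kmol)*22.4 = (0.091/2)*22.4 = 1.01920 Nm^3
O2 needed per kg fuel = C/12 + H/4 = 0.82/12 + 0.091/4 = 0.09108333 kmol
Per kg fuel: N2 = O2*3.76*22.4 = 0.09108333*3.76*22.4 = 7.67140 Nm^3
Total per kg = 1.53067 + 1.01920 + 7.67140 = 10.22127 Nm^3
Total = 10.22127 * 6.3 = 64.39 Nm^3


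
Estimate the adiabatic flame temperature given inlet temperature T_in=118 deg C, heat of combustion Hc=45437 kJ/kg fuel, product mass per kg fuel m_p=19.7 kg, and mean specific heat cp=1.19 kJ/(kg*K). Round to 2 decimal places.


T_ad = T_in + Hc / (m_p * cp)
Denominator = 19.7 * 1.19 = 23.4430
Temperature rise = 45437 / 23.4430 = 1938.19 K
T_ad = 118 + 1938.19 = 2056.19 deg C


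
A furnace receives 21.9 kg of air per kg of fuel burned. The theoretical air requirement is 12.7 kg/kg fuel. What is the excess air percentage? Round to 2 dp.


Excess air = actual - stoichiometric = 21.9 - 12.7 = 9.20 kg/kg fuel
Excess air % = (excess / stoich) * 100 = (9.20 / 12.7) * 100 = 72.44%


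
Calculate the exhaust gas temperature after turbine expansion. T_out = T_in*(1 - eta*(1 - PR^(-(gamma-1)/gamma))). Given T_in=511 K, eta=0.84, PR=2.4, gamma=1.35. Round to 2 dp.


T_out = T_in * (1 - eta * (1 - PR^(-(gamma-1)/gamma)))
Exponent = -(1.35-1)/1.35 = -0.25925926
PR^exp = 2.4^(-0.25925926) = 0.79694200
Factor = 1 - 0.84*(1 - 0.79694200) = 0.82943128
T_out = 511 * 0.82943128 = 423.84 K


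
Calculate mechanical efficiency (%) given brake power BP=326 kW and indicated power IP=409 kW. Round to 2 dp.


eta_mech = (BP / IP) * 100
Ratio = 326 / 409 = 0.7971
eta_mech = 0.7971 * 100 = 79.71%


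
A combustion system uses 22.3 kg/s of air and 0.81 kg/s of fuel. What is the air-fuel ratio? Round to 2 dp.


AFR = m_air / m_fuel
AFR = 22.3 / 0.81 = 27.53


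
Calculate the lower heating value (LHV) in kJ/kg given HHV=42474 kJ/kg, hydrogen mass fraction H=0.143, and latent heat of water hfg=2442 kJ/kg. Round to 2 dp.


LHV = HHV - hfg * 9 * H
Water correction = 2442 * 9 * 0.143 = 3142.854 kJ/kg
LHV = 42474 - 3142.854 = 39331.15 kJ/kg


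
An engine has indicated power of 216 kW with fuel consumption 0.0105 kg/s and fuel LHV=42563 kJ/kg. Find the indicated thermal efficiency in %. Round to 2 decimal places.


eta_ith = (IP / (mf * LHV)) * 100
Denominator = 0.0105 * 42563 = 446.9115 kW
eta_ith = (216 / 446.9115) * 100 = 48.33%


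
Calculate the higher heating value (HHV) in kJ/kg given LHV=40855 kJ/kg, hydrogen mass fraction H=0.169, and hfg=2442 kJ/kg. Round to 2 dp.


HHV = LHV + hfg * 9 * H
Water addition = 2442 * 9 * 0.169 = 3714.282 kJ/kg
HHV = 40855 + 3714.282 = 44569.28 kJ/kg


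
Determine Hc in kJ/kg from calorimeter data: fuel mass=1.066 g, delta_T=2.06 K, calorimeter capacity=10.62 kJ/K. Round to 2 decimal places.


Hc = C_cal * delta_T / m_fuel
Q_released = 10.62 * 2.06 = 21.8772 kJ
m_fuel = 1.066 g = 1.066/1000 kg = 0.001066 kg
Hc = 21.8772 / 0.001066 = 20522.70 kJ/kg


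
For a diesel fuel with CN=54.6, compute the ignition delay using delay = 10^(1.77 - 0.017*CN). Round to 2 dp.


delay = 10^(1.77 - 0.017*CN)
Exponent = 1.77 - 0.017*54.6 = 0.8418
delay = 10^0.8418 = 6.95 ms


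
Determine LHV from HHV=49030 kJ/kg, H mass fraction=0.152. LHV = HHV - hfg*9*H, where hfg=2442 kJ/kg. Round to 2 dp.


LHV = HHV - hfg * 9 * H
Water correction = 2442 * 9 * 0.152 = 3340.656 kJ/kg
LHV = 49030 - 3340.656 = 45689.34 kJ/kg


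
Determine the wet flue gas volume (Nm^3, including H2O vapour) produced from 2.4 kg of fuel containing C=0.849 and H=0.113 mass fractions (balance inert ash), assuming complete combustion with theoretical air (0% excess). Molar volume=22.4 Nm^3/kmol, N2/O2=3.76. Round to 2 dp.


Per kg fuel: CO2 = (C/12 kmol)*22.4 = (0.849/12)*22.4 = 1.58480 Nm^3
Per kg fuel: H2O = (H/2 kmol)*22.4 = (0.113/2)*22.4 = 1.26560 Nm^3
O2 needed per kg fuel = C/12 + H/4 = 0.849/12 + 0.113/4 = 0.09900000 kmol
Per kg fuel: N2 = O2*3.76*22.4 = 0.09900000*3.76*22.4 = 8.33818 Nm^3
Total per kg = 1.58480 + 1.26560 + 8.33818 = 11.18858 Nm^3
Total = 11.18858 * 2.4 = 26.85 Nm^3


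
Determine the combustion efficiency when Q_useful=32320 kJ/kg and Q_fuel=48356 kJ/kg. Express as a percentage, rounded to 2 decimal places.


Efficiency = (Q_useful / Q_fuel) * 100
Efficiency = (32320 / 48356) * 100
Efficiency = 0.6684 * 100 = 66.84%


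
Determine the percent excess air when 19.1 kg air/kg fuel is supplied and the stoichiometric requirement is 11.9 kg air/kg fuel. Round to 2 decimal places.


Excess air = actual - stoichiometric = 19.1 - 11.9 = 7.20 kg/kg fuel
Excess air % = (excess / stoich) * 100 = (7.20 / 11.9) * 100 = 60.50%


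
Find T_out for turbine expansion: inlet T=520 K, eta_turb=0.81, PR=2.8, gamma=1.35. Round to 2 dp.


T_out = T_in * (1 - eta * (1 - PR^(-(gamma-1)/gamma)))
Exponent = -(1.35-1)/1.35 = -0.25925926
PR^exp = 2.8^(-0.25925926) = 0.76572026
Factor = 1 - 0.81*(1 - 0.76572026) = 0.81023341
T_out = 520 * 0.81023341 = 421.32 K


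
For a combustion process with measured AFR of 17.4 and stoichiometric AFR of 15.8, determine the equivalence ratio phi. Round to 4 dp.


phi = AFR_stoich / AFR_actual
phi = 15.8 / 17.4 = 0.9080


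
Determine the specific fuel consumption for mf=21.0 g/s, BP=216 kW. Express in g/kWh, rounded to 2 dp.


SFC = (mf / BP) * 3600
Rate = 21.0 / 216 = 0.097222 g/(s*kW)
SFC = 0.097222 * 3600 = 350.00 g/kWh


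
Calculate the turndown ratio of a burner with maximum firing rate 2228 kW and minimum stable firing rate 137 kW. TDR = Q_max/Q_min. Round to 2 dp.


TDR = Q_max / Q_min
TDR = 2228 / 137 = 16.26


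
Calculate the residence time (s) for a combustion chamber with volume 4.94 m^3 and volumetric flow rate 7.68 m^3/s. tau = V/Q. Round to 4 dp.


tau = V / Q_flow
tau = 4.94 / 7.68 = 0.6432 s


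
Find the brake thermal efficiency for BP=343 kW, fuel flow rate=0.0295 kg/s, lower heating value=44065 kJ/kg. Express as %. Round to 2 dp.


eta_BTE = (BP / (mf * LHV)) * 100
Denominator = 0.0295 * 44065 = 1299.9175 kW
eta_BTE = (343 / 1299.9175) * 100 = 26.39%


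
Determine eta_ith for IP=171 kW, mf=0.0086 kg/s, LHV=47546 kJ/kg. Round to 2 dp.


eta_ith = (IP / (mf * LHV)) * 100
Denominator = 0.0086 * 47546 = 408.8956 kW
eta_ith = (171 / 408.8956) * 100 = 41.82%


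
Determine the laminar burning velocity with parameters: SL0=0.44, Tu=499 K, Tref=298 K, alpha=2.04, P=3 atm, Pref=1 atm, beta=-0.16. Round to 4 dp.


SL = SL0 * (Tu/Tref)^alpha * (P/Pref)^beta
T ratio = 499/298 = 1.67449664
(T ratio)^alpha = 1.67449664^2.04 = 2.862358
(P/Pref)^beta = 3^(-0.16) = 0.838804
SL = 0.44 * 2.862358 * 0.838804 = 1.0564 m/s


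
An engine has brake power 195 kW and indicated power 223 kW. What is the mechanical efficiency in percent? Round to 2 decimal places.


eta_mech = (BP / IP) * 100
Ratio = 195 / 223 = 0.8744
eta_mech = 0.8744 * 100 = 87.44%


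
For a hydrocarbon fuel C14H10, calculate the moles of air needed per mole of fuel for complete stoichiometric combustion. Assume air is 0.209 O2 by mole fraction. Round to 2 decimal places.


Balanced combustion: C14H10 + 16.5 O2 -> 14 CO2 + 5 H2O
O2 needed = C + H/4 = 14 + 10/4 = 16.50 moles
Air moles = O2 / 0.209 = 16.50 / 0.209 = 78.95 moles air


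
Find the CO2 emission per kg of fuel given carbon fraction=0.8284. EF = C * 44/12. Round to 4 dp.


EF = C_frac * (M_CO2 / M_C)
EF = 0.8284 * (44/12)
EF = 0.8284 * 3.666667 = 3.0375 kg_CO2/kg_fuel


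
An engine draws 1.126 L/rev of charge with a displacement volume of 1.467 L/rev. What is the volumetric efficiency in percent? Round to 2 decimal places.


eta_v = (V_actual / V_disp) * 100
Ratio = 1.126 / 1.467 = 0.7676
eta_v = 0.7676 * 100 = 76.76%


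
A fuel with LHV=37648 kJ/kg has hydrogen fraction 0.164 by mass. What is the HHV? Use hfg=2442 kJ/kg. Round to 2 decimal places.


HHV = LHV + hfg * 9 * H
Water addition = 2442 * 9 * 0.164 = 3604.392 kJ/kg
HHV = 37648 + 3604.392 = 41252.39 kJ/kg


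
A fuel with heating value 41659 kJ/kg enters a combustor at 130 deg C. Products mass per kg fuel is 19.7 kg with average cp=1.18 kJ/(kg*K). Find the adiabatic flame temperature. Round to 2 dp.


T_ad = T_in + Hc / (m_p * cp)
Denominator = 19.7 * 1.18 = 23.2460
Temperature rise = 41659 / 23.2460 = 1792.09 K
T_ad = 130 + 1792.09 = 1922.09 deg C


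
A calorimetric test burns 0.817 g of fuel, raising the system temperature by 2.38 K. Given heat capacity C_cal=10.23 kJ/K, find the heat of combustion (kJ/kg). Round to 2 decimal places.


Hc = C_cal * delta_T / m_fuel
Q_released = 10.23 * 2.38 = 24.3474 kJ
m_fuel = 0.817 g = 0.817/1000 kg = 0.000817 kg
Hc = 24.3474 / 0.000817 = 29800.98 kJ/kg


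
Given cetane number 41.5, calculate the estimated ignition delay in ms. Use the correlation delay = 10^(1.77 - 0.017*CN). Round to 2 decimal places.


delay = 10^(1.77 - 0.017*CN)
Exponent = 1.77 - 0.017*41.5 = 1.0645
delay = 10^1.0645 = 11.60 ms


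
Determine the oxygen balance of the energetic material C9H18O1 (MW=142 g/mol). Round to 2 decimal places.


OB = -1600 * (2C + H/2 - O) / MW
Inner = 2*9 + 18/2 - 1 = 26.00
OB = -1600 * 26.00 / 142 = -292.96%


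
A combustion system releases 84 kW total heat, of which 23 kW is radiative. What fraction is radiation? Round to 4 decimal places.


f_rad = Q_rad / Q_total
f_rad = 23 / 84 = 0.2738


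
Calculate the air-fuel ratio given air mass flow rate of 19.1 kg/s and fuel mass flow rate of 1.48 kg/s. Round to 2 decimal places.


AFR = m_air / m_fuel
AFR = 19.1 / 1.48 = 12.91


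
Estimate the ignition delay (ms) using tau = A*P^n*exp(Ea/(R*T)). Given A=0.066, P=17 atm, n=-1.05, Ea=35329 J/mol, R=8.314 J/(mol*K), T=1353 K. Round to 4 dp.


tau = A * P^n * exp(Ea/(R*T))
P^n = 17^(-1.05) = 0.05105387
Ea/(R*T) = 35329/(8.314*1353) = 3.140679
exp(Ea/(R*T)) = 23.119556
tau = 0.066 * 0.05105387 * 23.119556 = 0.0779 ms


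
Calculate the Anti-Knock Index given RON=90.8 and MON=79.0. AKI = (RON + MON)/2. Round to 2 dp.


AKI = (RON + MON) / 2
AKI = (90.8 + 79.0) / 2
AKI = 169.8 / 2 = 84.90


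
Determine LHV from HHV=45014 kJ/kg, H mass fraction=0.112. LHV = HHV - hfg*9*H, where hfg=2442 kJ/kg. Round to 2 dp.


LHV = HHV - hfg * 9 * H
Water correction = 2442 * 9 * 0.112 = 2461.536 kJ/kg
LHV = 45014 - 2461.536 = 42552.46 kJ/kg


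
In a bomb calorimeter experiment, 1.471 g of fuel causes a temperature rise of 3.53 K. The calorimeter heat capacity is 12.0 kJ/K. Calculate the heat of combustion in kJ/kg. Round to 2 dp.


Hc = C_cal * delta_T / m_fuel
Q_released = 12.0 * 3.53 = 42.3600 kJ
m_fuel = 1.471 g = 1.471/1000 kg = 0.001471 kg
Hc = 42.3600 / 0.001471 = 28796.74 kJ/kg


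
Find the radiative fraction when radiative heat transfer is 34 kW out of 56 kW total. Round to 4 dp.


f_rad = Q_rad / Q_total
f_rad = 34 / 56 = 0.6071


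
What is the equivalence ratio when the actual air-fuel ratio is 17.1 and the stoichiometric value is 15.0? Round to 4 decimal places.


phi = AFR_stoich / AFR_actual
phi = 15.0 / 17.1 = 0.8772


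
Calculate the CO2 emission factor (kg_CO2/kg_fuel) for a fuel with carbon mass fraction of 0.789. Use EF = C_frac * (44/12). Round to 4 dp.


EF = C_frac * (M_CO2 / M_C)
EF = 0.789 * (44/12)
EF = 0.789 * 3.666667 = 2.8930 kg_CO2/kg_fuel


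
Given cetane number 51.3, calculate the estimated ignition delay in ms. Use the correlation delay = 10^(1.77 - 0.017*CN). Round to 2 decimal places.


delay = 10^(1.77 - 0.017*CN)
Exponent = 1.77 - 0.017*51.3 = 0.8979
delay = 10^0.8979 = 7.90 ms


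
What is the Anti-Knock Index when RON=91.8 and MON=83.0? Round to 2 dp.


AKI = (RON + MON) / 2
AKI = (91.8 + 83.0) / 2
AKI = 174.8 / 2 = 87.40


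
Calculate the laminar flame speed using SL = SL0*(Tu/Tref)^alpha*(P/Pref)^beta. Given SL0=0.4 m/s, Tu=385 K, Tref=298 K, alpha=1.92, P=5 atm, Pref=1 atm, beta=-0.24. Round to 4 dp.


SL = SL0 * (Tu/Tref)^alpha * (P/Pref)^beta
T ratio = 385/298 = 1.29194631
(T ratio)^alpha = 1.29194631^1.92 = 1.635270
(P/Pref)^beta = 5^(-0.24) = 0.679590
SL = 0.4 * 1.635270 * 0.679590 = 0.4445 m/s


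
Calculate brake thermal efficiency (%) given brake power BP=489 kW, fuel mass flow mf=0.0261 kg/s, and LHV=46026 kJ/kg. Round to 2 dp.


eta_BTE = (BP / (mf * LHV)) * 100
Denominator = 0.0261 * 46026 = 1201.2786 kW
eta_BTE = (489 / 1201.2786) * 100 = 40.71%


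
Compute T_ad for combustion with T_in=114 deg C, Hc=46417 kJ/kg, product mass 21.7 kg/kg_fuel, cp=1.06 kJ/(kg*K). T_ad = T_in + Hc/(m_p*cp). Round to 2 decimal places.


T_ad = T_in + Hc / (m_p * cp)
Denominator = 21.7 * 1.06 = 23.0020
Temperature rise = 46417 / 23.0020 = 2017.95 K
T_ad = 114 + 2017.95 = 2131.95 deg C


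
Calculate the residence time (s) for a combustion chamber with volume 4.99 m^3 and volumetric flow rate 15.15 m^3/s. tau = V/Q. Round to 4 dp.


tau = V / Q_flow
tau = 4.99 / 15.15 = 0.3294 s


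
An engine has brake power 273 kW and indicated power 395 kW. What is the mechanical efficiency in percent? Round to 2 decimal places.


eta_mech = (BP / IP) * 100
Ratio = 273 / 395 = 0.6911
eta_mech = 0.6911 * 100 = 69.11%


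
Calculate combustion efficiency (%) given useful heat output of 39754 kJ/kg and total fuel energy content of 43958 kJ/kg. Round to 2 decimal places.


Efficiency = (Q_useful / Q_fuel) * 100
Efficiency = (39754 / 43958) * 100
Efficiency = 0.9044 * 100 = 90.44%


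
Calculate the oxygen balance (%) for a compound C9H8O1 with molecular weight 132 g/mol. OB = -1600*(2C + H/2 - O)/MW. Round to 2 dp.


OB = -1600 * (2C + H/2 - O) / MW
Inner = 2*9 + 8/2 - 1 = 21.00
OB = -1600 * 21.00 / 132 = -254.55%


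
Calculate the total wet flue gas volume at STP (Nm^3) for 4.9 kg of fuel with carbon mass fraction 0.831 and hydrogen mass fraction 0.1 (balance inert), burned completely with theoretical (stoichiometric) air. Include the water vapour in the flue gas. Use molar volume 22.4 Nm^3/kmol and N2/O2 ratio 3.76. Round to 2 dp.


Per kg fuel: CO2 = (C/12 kmol)*22.4 = (0.831/12)*22.4 = 1.55120 Nm^3
Per kg fuel: H2O = (H/2 kmol)*22.4 = (0.1/2)*22.4 = 1.12000 Nm^3
O2 needed per kg fuel = C/12 + H/4 = 0.831/12 + 0.1/4 = 0.09425000 kmol
Per kg fuel: N2 = O2*3.76*22.4 = 0.09425000*3.76*22.4 = 7.93811 Nm^3
Total per kg = 1.55120 + 1.12000 + 7.93811 = 10.60931 Nm^3
Total = 10.60931 * 4.9 = 51.99 Nm^3


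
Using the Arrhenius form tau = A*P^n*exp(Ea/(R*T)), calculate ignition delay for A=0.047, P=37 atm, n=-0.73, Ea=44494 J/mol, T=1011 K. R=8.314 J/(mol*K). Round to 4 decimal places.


tau = A * P^n * exp(Ea/(R*T))
P^n = 37^(-0.73) = 0.07164943
Ea/(R*T) = 44494/(8.314*1011) = 5.293468
exp(Ea/(R*T)) = 199.032433
tau = 0.047 * 0.07164943 * 199.032433 = 0.6702 ms


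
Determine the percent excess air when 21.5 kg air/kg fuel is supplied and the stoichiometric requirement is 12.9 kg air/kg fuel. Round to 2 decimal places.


Excess air = actual - stoichiometric = 21.5 - 12.9 = 8.60 kg/kg fuel
Excess air % = (excess / stoich) * 100 = (8.60 / 12.9) * 100 = 66.67%


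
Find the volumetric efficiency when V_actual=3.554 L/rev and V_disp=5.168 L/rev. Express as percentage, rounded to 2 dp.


eta_v = (V_actual / V_disp) * 100
Ratio = 3.554 / 5.168 = 0.6877
eta_v = 0.6877 * 100 = 68.77%


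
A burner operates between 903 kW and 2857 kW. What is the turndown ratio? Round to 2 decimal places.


TDR = Q_max / Q_min
TDR = 2857 / 903 = 3.16


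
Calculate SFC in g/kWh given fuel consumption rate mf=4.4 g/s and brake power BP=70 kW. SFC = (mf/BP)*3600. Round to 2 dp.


SFC = (mf / BP) * 3600
Rate = 4.4 / 70 = 0.062857 g/(s*kW)
SFC = 0.062857 * 3600 = 226.29 g/kWh


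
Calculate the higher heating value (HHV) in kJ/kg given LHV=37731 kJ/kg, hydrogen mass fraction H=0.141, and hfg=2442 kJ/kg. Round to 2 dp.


HHV = LHV + hfg * 9 * H
Water addition = 2442 * 9 * 0.141 = 3098.898 kJ/kg
HHV = 37731 + 3098.898 = 40829.90 kJ/kg


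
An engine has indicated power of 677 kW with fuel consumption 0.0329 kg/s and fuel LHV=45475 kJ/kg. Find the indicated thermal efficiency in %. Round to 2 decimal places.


eta_ith = (IP / (mf * LHV)) * 100
Denominator = 0.0329 * 45475 = 1496.1275 kW
eta_ith = (677 / 1496.1275) * 100 = 45.25%


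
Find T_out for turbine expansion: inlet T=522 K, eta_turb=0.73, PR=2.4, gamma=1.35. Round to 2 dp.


T_out = T_in * (1 - eta * (1 - PR^(-(gamma-1)/gamma)))
Exponent = -(1.35-1)/1.35 = -0.25925926
PR^exp = 2.4^(-0.25925926) = 0.79694200
Factor = 1 - 0.73*(1 - 0.79694200) = 0.85176766
T_out = 522 * 0.85176766 = 444.62 K


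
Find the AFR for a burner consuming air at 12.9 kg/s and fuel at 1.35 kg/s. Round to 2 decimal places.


AFR = m_air / m_fuel
AFR = 12.9 / 1.35 = 9.56


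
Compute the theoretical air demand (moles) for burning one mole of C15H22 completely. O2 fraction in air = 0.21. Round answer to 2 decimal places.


Balanced combustion: C15H22 + 20.5 O2 -> 15 CO2 + 11 H2O
O2 needed = C + H/4 = 15 + 22/4 = 20.50 moles
Air moles = O2 / 0.21 = 20.50 / 0.21 = 97.62 moles air


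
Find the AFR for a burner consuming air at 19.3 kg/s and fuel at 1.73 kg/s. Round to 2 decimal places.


AFR = m_air / m_fuel
AFR = 19.3 / 1.73 = 11.16


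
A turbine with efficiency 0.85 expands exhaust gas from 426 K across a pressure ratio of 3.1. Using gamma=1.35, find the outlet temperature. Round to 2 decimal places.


T_out = T_in * (1 - eta * (1 - PR^(-(gamma-1)/gamma)))
Exponent = -(1.35-1)/1.35 = -0.25925926
PR^exp = 3.1^(-0.25925926) = 0.74577862
Factor = 1 - 0.85*(1 - 0.74577862) = 0.78391183
T_out = 426 * 0.78391183 = 333.95 K


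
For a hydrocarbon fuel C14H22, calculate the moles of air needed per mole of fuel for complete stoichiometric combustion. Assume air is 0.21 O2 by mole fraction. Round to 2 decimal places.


Balanced combustion: C14H22 + 19.5 O2 -> 14 CO2 + 11 H2O
O2 needed = C + H/4 = 14 + 22/4 = 19.50 moles
Air moles = O2 / 0.21 = 19.50 / 0.21 = 92.86 moles air


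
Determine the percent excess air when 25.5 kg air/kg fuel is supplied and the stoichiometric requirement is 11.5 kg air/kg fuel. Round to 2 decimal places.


Excess air = actual - stoichiometric = 25.5 - 11.5 = 14.00 kg/kg fuel
Excess air % = (excess / stoich) * 100 = (14.00 / 11.5) * 100 = 121.74%


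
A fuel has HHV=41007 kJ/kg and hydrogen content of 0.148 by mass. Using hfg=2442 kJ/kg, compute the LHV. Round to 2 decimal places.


LHV = HHV - hfg * 9 * H
Water correction = 2442 * 9 * 0.148 = 3252.744 kJ/kg
LHV = 41007 - 3252.744 = 37754.26 kJ/kg


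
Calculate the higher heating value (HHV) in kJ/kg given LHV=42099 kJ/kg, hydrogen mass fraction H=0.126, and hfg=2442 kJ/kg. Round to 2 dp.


HHV = LHV + hfg * 9 * H
Water addition = 2442 * 9 * 0.126 = 2769.228 kJ/kg
HHV = 42099 + 2769.228 = 44868.23 kJ/kg


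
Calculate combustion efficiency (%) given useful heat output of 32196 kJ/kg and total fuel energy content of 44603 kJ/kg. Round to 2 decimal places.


Efficiency = (Q_useful / Q_fuel) * 100
Efficiency = (32196 / 44603) * 100
Efficiency = 0.7218 * 100 = 72.18%


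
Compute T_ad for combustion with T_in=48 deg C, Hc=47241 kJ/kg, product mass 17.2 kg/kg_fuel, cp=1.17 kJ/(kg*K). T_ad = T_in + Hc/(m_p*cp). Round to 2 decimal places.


T_ad = T_in + Hc / (m_p * cp)
Denominator = 17.2 * 1.17 = 20.1240
Temperature rise = 47241 / 20.1240 = 2347.50 K
T_ad = 48 + 2347.50 = 2395.50 deg C


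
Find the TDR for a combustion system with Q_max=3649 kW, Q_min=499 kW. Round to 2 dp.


TDR = Q_max / Q_min
TDR = 3649 / 499 = 7.31


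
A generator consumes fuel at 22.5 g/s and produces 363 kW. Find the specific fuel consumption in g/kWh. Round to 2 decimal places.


SFC = (mf / BP) * 3600
Rate = 22.5 / 363 = 0.061983 g/(s*kW)
SFC = 0.061983 * 3600 = 223.14 g/kWh


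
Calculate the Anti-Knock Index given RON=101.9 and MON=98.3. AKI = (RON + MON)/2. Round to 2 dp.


AKI = (RON + MON) / 2
AKI = (101.9 + 98.3) / 2
AKI = 200.2 / 2 = 100.10


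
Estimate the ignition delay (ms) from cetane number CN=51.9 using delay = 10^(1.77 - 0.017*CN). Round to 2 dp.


delay = 10^(1.77 - 0.017*CN)
Exponent = 1.77 - 0.017*51.9 = 0.8877
delay = 10^0.8877 = 7.72 ms


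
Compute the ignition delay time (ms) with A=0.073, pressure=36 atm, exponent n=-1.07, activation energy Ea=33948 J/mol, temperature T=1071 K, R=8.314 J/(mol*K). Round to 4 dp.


tau = A * P^n * exp(Ea/(R*T))
P^n = 36^(-1.07) = 0.02161505
Ea/(R*T) = 33948/(8.314*1071) = 3.812543
exp(Ea/(R*T)) = 45.265383
tau = 0.073 * 0.02161505 * 45.265383 = 0.0714 ms


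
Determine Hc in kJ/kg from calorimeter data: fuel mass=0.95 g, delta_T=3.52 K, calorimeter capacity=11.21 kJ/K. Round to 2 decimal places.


Hc = C_cal * delta_T / m_fuel
Q_released = 11.21 * 3.52 = 39.4592 kJ
m_fuel = 0.95 g = 0.95/1000 kg = 0.000950 kg
Hc = 39.4592 / 0.000950 = 41536.00 kJ/kg


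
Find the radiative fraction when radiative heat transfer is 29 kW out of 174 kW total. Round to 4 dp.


f_rad = Q_rad / Q_total
f_rad = 29 / 174 = 0.1667


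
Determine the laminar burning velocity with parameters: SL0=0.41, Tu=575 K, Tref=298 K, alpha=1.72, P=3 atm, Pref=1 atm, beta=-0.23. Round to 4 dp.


SL = SL0 * (Tu/Tref)^alpha * (P/Pref)^beta
T ratio = 575/298 = 1.92953020
(T ratio)^alpha = 1.92953020^1.72 = 3.097253
(P/Pref)^beta = 3^(-0.23) = 0.776716
SL = 0.41 * 3.097253 * 0.776716 = 0.9863 m/s


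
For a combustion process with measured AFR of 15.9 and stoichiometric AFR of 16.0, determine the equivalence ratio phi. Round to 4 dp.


phi = AFR_stoich / AFR_actual
phi = 16.0 / 15.9 = 1.0063


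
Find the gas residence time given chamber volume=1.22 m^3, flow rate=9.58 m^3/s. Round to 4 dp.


tau = V / Q_flow
tau = 1.22 / 9.58 = 0.1273 s


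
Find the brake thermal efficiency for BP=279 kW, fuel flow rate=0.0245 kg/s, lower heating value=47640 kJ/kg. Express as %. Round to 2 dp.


eta_BTE = (BP / (mf * LHV)) * 100
Denominator = 0.0245 * 47640 = 1167.1800 kW
eta_BTE = (279 / 1167.1800) * 100 = 23.90%


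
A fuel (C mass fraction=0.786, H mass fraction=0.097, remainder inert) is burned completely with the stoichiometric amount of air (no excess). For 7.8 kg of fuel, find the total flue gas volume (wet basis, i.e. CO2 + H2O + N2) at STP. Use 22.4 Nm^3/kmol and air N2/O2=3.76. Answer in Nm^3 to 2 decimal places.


Per kg fuel: CO2 = (C/12 kmol)*22.4 = (0.786/12)*22.4 = 1.46720 Nm^3
Per kg fuel: H2O = (H/2 kmol)*22.4 = (0.097/2)*22.4 = 1.08640 Nm^3
O2 needed per kg fuel = C/12 + H/4 = 0.786/12 + 0.097/4 = 0.08975000 kmol
Per kg fuel: N2 = O2*3.76*22.4 = 0.08975000*3.76*22.4 = 7.55910 Nm^3
Total per kg = 1.46720 + 1.08640 + 7.55910 = 10.11270 Nm^3
Total = 10.11270 * 7.8 = 78.88 Nm^3


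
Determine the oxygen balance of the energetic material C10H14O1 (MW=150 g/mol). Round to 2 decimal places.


OB = -1600 * (2C + H/2 - O) / MW
Inner = 2*10 + 14/2 - 1 = 26.00
OB = -1600 * 26.00 / 150 = -277.33%


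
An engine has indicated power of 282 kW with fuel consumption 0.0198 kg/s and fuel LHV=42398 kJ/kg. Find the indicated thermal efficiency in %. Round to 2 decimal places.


eta_ith = (IP / (mf * LHV)) * 100
Denominator = 0.0198 * 42398 = 839.4804 kW
eta_ith = (282 / 839.4804) * 100 = 33.59%


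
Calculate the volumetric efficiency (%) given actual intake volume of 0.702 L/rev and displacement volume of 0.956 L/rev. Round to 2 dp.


eta_v = (V_actual / V_disp) * 100
Ratio = 0.702 / 0.956 = 0.7343
eta_v = 0.7343 * 100 = 73.43%


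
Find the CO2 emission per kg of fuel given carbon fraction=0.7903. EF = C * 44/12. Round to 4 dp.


EF = C_frac * (M_CO2 / M_C)
EF = 0.7903 * (44/12)
EF = 0.7903 * 3.666667 = 2.8978 kg_CO2/kg_fuel


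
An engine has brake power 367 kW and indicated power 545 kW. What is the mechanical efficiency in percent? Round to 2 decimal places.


eta_mech = (BP / IP) * 100
Ratio = 367 / 545 = 0.6734
eta_mech = 0.6734 * 100 = 67.34%


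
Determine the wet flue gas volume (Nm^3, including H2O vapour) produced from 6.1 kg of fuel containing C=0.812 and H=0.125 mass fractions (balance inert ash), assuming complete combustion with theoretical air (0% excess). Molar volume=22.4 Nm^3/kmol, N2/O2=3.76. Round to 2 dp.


Per kg fuel: CO2 = (C/12 kmol)*22.4 = (0.812/12)*22.4 = 1.51573 Nm^3
Per kg fuel: H2O = (H/2 kmol)*22.4 = (0.125/2)*22.4 = 1.40000 Nm^3
O2 needed per kg fuel = C/12 + H/4 = 0.812/12 + 0.125/4 = 0.09891667 kmol
Per kg fuel: N2 = O2*3.76*22.4 = 0.09891667*3.76*22.4 = 8.33116 Nm^3
Total per kg = 1.51573 + 1.40000 + 8.33116 = 11.24689 Nm^3
Total = 11.24689 * 6.1 = 68.61 Nm^3


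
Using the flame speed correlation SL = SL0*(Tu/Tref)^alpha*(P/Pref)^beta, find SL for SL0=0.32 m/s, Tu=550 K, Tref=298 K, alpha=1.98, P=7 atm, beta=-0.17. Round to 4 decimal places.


SL = SL0 * (Tu/Tref)^alpha * (P/Pref)^beta
T ratio = 550/298 = 1.84563758
(T ratio)^alpha = 1.84563758^1.98 = 3.364883
(P/Pref)^beta = 7^(-0.17) = 0.718345
SL = 0.32 * 3.364883 * 0.718345 = 0.7735 m/s


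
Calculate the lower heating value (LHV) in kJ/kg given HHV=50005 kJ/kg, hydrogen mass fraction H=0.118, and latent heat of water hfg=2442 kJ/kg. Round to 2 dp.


LHV = HHV - hfg * 9 * H
Water correction = 2442 * 9 * 0.118 = 2593.404 kJ/kg
LHV = 50005 - 2593.404 = 47411.60 kJ/kg


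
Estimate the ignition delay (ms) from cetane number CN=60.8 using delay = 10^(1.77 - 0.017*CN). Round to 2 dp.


delay = 10^(1.77 - 0.017*CN)
Exponent = 1.77 - 0.017*60.8 = 0.7364
delay = 10^0.7364 = 5.45 ms


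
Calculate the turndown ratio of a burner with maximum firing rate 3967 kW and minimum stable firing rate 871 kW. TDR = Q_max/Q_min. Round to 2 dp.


TDR = Q_max / Q_min
TDR = 3967 / 871 = 4.55


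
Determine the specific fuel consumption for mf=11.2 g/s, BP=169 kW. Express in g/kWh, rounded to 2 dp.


SFC = (mf / BP) * 3600
Rate = 11.2 / 169 = 0.066272 g/(s*kW)
SFC = 0.066272 * 3600 = 238.58 g/kWh


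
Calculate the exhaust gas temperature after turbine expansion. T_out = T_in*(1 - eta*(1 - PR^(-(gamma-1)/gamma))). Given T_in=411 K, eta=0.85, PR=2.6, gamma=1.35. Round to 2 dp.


T_out = T_in * (1 - eta * (1 - PR^(-(gamma-1)/gamma)))
Exponent = -(1.35-1)/1.35 = -0.25925926
PR^exp = 2.6^(-0.25925926) = 0.78057442
Factor = 1 - 0.85*(1 - 0.78057442) = 0.81348826
T_out = 411 * 0.81348826 = 334.34 K


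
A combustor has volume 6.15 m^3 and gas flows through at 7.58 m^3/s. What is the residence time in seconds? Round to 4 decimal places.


tau = V / Q_flow
tau = 6.15 / 7.58 = 0.8113 s


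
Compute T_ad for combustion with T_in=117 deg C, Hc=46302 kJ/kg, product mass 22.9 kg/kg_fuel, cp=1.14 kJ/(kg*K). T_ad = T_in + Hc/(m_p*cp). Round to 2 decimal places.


T_ad = T_in + Hc / (m_p * cp)
Denominator = 22.9 * 1.14 = 26.1060
Temperature rise = 46302 / 26.1060 = 1773.62 K
T_ad = 117 + 1773.62 = 1890.62 deg C


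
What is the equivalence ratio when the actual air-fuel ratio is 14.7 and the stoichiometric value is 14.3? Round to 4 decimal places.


phi = AFR_stoich / AFR_actual
phi = 14.3 / 14.7 = 0.9728


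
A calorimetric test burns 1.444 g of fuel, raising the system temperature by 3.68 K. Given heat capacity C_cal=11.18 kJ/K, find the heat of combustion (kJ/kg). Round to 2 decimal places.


Hc = C_cal * delta_T / m_fuel
Q_released = 11.18 * 3.68 = 41.1424 kJ
m_fuel = 1.444 g = 1.444/1000 kg = 0.001444 kg
Hc = 41.1424 / 0.001444 = 28491.97 kJ/kg


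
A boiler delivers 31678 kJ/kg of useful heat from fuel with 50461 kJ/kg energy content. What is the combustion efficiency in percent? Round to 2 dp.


Efficiency = (Q_useful / Q_fuel) * 100
Efficiency = (31678 / 50461) * 100
Efficiency = 0.6278 * 100 = 62.78%


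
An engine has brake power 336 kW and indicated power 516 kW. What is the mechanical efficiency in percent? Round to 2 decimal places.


eta_mech = (BP / IP) * 100
Ratio = 336 / 516 = 0.6512
eta_mech = 0.6512 * 100 = 65.12%


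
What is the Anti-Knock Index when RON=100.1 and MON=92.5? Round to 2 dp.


AKI = (RON + MON) / 2
AKI = (100.1 + 92.5) / 2
AKI = 192.6 / 2 = 96.30


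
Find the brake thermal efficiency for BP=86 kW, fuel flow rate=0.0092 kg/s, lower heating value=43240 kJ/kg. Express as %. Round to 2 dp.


eta_BTE = (BP / (mf * LHV)) * 100
Denominator = 0.0092 * 43240 = 397.8080 kW
eta_BTE = (86 / 397.8080) * 100 = 21.62%


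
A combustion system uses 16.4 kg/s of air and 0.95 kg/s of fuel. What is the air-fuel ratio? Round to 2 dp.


AFR = m_air / m_fuel
AFR = 16.4 / 0.95 = 17.26


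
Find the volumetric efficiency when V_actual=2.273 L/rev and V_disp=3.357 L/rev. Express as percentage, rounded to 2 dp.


eta_v = (V_actual / V_disp) * 100
Ratio = 2.273 / 3.357 = 0.6771
eta_v = 0.6771 * 100 = 67.71%


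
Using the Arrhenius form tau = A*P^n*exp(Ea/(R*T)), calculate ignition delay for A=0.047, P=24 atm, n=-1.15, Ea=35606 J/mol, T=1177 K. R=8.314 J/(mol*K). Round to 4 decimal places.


tau = A * P^n * exp(Ea/(R*T))
P^n = 24^(-1.15) = 0.02586766
Ea/(R*T) = 35606/(8.314*1177) = 3.638620
exp(Ea/(R*T)) = 38.039307
tau = 0.047 * 0.02586766 * 38.039307 = 0.0462 ms


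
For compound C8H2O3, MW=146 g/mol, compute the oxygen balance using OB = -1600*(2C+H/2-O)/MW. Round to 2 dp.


OB = -1600 * (2C + H/2 - O) / MW
Inner = 2*8 + 2/2 - 3 = 14.00
OB = -1600 * 14.00 / 146 = -153.42%


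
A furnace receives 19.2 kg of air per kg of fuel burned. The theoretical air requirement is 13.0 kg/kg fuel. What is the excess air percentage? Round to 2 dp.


Excess air = actual - stoichiometric = 19.2 - 13.0 = 6.20 kg/kg fuel
Excess air % = (excess / stoich) * 100 = (6.20 / 13.0) * 100 = 47.69%


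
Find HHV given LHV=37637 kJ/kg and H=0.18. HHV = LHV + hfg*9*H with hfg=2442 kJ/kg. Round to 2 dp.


HHV = LHV + hfg * 9 * H
Water addition = 2442 * 9 * 0.18 = 3956.040 kJ/kg
HHV = 37637 + 3956.040 = 41593.04 kJ/kg


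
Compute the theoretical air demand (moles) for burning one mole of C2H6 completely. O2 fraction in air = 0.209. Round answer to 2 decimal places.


Balanced combustion: C2H6 + 3.5 O2 -> 2 CO2 + 3 H2O
O2 needed = C + H/4 = 2 + 6/4 = 3.50 moles
Air moles = O2 / 0.209 = 3.50 / 0.209 = 16.75 moles air


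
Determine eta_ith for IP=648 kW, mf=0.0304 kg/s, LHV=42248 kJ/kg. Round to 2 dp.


eta_ith = (IP / (mf * LHV)) * 100
Denominator = 0.0304 * 42248 = 1284.3392 kW
eta_ith = (648 / 1284.3392) * 100 = 50.45%


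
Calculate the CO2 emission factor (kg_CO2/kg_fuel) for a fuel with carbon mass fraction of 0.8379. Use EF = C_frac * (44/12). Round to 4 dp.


EF = C_frac * (M_CO2 / M_C)
EF = 0.8379 * (44/12)
EF = 0.8379 * 3.666667 = 3.0723 kg_CO2/kg_fuel


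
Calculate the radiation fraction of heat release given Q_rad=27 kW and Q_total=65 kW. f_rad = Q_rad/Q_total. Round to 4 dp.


f_rad = Q_rad / Q_total
f_rad = 27 / 65 = 0.4154


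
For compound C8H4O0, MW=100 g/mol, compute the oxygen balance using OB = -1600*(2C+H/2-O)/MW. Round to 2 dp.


OB = -1600 * (2C + H/2 - O) / MW
Inner = 2*8 + 4/2 - 0 = 18.00
OB = -1600 * 18.00 / 100 = -288.00%


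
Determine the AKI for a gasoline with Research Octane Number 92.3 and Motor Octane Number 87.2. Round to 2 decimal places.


AKI = (RON + MON) / 2
AKI = (92.3 + 87.2) / 2
AKI = 179.5 / 2 = 89.75


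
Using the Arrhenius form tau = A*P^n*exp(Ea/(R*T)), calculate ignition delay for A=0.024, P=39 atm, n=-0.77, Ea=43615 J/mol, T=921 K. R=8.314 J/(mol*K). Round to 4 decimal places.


tau = A * P^n * exp(Ea/(R*T))
P^n = 39^(-0.77) = 0.05954979
Ea/(R*T) = 43615/(8.314*921) = 5.695951
exp(Ea/(R*T)) = 297.659663
tau = 0.024 * 0.05954979 * 297.659663 = 0.4254 ms


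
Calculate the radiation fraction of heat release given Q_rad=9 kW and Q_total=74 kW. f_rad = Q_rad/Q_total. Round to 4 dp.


f_rad = Q_rad / Q_total
f_rad = 9 / 74 = 0.1216


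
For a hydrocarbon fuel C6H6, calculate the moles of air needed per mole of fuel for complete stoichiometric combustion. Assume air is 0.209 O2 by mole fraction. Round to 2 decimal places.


Balanced combustion: C6H6 + 7.5 O2 -> 6 CO2 + 3 H2O
O2 needed = C + H/4 = 6 + 6/4 = 7.50 moles
Air moles = O2 / 0.209 = 7.50 / 0.209 = 35.89 moles air


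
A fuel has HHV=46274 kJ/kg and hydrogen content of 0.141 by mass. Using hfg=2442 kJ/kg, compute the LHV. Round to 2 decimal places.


LHV = HHV - hfg * 9 * H
Water correction = 2442 * 9 * 0.141 = 3098.898 kJ/kg
LHV = 46274 - 3098.898 = 43175.10 kJ/kg


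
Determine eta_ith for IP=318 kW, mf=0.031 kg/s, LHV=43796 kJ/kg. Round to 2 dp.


eta_ith = (IP / (mf * LHV)) * 100
Denominator = 0.031 * 43796 = 1357.6760 kW
eta_ith = (318 / 1357.6760) * 100 = 23.42%


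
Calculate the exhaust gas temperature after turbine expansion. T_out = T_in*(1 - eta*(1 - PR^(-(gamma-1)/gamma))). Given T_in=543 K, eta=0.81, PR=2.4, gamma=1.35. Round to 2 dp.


T_out = T_in * (1 - eta * (1 - PR^(-(gamma-1)/gamma)))
Exponent = -(1.35-1)/1.35 = -0.25925926
PR^exp = 2.4^(-0.25925926) = 0.79694200
Factor = 1 - 0.81*(1 - 0.79694200) = 0.83552302
T_out = 543 * 0.83552302 = 453.69 K


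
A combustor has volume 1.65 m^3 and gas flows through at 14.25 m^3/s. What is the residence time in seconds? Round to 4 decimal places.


tau = V / Q_flow
tau = 1.65 / 14.25 = 0.1158 s


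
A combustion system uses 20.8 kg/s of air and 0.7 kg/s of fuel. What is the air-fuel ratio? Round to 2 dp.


AFR = m_air / m_fuel
AFR = 20.8 / 0.7 = 29.71


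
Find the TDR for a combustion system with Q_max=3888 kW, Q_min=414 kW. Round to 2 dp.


TDR = Q_max / Q_min
TDR = 3888 / 414 = 9.39


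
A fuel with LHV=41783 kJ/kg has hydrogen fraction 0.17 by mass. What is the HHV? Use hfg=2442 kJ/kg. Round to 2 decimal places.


HHV = LHV + hfg * 9 * H
Water addition = 2442 * 9 * 0.17 = 3736.260 kJ/kg
HHV = 41783 + 3736.260 = 45519.26 kJ/kg


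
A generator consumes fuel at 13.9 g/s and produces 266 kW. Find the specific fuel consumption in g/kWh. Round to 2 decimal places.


SFC = (mf / BP) * 3600
Rate = 13.9 / 266 = 0.052256 g/(s*kW)
SFC = 0.052256 * 3600 = 188.12 g/kWh


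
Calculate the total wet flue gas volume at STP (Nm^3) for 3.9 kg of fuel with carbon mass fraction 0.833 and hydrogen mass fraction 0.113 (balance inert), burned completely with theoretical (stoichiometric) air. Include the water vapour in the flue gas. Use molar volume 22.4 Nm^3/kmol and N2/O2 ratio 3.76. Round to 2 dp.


Per kg fuel: CO2 = (C/12 kmol)*22.4 = (0.833/12)*22.4 = 1.55493 Nm^3
Per kg fuel: H2O = (H/2 kmol)*22.4 = (0.113/2)*22.4 = 1.26560 Nm^3
O2 needed per kg fuel = C/12 + H/4 = 0.833/12 + 0.113/4 = 0.09766667 kmol
Per kg fuel: N2 = O2*3.76*22.4 = 0.09766667*3.76*22.4 = 8.22588 Nm^3
Total per kg = 1.55493 + 1.26560 + 8.22588 = 11.04641 Nm^3
Total = 11.04641 * 3.9 = 43.08 Nm^3
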